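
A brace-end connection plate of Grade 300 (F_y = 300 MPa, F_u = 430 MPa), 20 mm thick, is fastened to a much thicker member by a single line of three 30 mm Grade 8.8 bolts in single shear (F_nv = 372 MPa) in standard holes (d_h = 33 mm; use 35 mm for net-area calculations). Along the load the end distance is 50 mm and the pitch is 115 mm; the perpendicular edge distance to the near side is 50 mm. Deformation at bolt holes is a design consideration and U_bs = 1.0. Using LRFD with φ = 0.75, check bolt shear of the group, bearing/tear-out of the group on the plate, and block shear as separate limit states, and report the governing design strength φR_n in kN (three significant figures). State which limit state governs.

592 kN (bolt shear governs)

Bolt shear: A_b = π·30²/4 = 706.9 mm²; R_n = 372 × 706.9 × 3 × 1 / 1000 = 788.9 kN → 0.75 × 788.9 = 592 kN.
Bearing: edge l_c = 33.5, r_n = 345.7 kN; interior l_c = 82, r_n = 619.2 kN; R_n = 345.7 + 2·619.2 = 1584 kN → 1190 kN.
Block shear: A_gv = 5600, A_nv = 3850, A_nt = 650 mm²; R_n = min(0.6F_uA_nv, 0.6F_yA_gv) + U_bs·F_u·A_nt = 1273 kN → 955 kN.
Bolt shear governs: 592 kN.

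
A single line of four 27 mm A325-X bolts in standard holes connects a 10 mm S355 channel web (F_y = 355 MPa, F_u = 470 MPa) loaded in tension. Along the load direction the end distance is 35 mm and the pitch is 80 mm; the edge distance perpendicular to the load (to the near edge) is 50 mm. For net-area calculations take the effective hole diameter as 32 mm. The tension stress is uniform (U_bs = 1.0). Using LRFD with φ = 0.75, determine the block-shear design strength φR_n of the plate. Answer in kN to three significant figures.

465 kN

Shear plane L_v = 35 + 3·80 = 275 mm; A_gv = 275 × 10 = 2750 mm².
A_nv = (275 − 3.5·32) × 10 = 1630 mm².
A_nt = (50 − 0.5·32) × 10 = 340 mm².
0.6 F_u A_nv = 459.7 kN; 0.6 F_y A_gv = 585.8 kN → shear rupture governs the shear term.
R_n = 459.7 + 1.0 × 470 × 340 / 1000 = 619.5 kN.
Design strength φR_n = 0.75 × 619.5 = 465 kN.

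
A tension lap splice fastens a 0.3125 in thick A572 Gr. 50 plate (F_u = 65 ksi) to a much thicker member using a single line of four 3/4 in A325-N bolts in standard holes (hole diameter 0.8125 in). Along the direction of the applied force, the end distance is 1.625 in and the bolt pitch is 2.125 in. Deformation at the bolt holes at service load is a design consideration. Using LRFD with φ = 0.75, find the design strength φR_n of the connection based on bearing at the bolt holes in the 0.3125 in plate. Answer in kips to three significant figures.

94.3 kips

Per bolt r_n = 1.2 l_c t F_u ≤ 2.4 d t F_u; upper limit = 2.4 × 0.75 × 0.3125 × 65 = 36.56 kips.
Edge bolt: l_c = 1.625 − 0.8125/2 = 1.219 in → 1.2 × 1.219 × 0.3125 × 65 = 29.71 → r_n = 29.71 kips.
Interior bolts: l_c = 2.125 − 0.8125 = 1.312 in → 1.2 × 1.312 × 0.3125 × 65 = 31.99 → r_n = 31.99 kips.
R_n = 1 × 29.71 + 3 × 31.99 = 125.7 kips.
Design strength φR_n = 0.75 × 125.7 = 94.3 kips.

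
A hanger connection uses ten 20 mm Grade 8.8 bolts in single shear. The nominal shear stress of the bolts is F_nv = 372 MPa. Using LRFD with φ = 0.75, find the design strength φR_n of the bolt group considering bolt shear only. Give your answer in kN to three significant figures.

A_b = π × 20² / 4 = 314.2 mm².
R_n = F_nv · A_b · n · n_s = 372 × 314.2 × 10 × 1 / 1000 = 1169 kN.
Design strength φR_n = 0.75 × 1169 = 877 kN.

877 kN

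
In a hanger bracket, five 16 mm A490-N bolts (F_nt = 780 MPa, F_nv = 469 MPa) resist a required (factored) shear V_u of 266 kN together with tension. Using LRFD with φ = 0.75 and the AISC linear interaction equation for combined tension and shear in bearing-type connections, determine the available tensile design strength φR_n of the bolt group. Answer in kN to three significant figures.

A_b = π·16²/4 = 201.1 mm²; f_rv = 266 × 1000 / (5 × 201.1) = 264.6 MPa.
F'_nt = 1.3 F_nt − (F_nt / φF_nv) f_rv = 1.3·780 − (780/(0.75·469))·264.6 = 427.3 MPa, capped at F_nt → F'_nt = 427.3 MPa.
R_n = F'_nt · A_b · n = 427.3 × 201.1 × 5 / 1000 = 429.5 kN.
Design strength φR_n = 0.75 × 429.5 = 322 kN.

322 kN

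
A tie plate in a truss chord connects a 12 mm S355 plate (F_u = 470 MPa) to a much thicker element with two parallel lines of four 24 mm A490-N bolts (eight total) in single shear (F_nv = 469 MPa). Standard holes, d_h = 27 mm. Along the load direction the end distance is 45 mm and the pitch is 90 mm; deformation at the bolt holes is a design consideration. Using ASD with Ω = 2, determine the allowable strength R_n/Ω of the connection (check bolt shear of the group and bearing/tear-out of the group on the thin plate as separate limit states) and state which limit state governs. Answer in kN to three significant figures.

849 kN (bolt shear governs)

Bolt shear: A_b = π·24²/4 = 452.4 mm²; R_n = 469 × 452.4 × 8 × 1 / 1000 = 1697 kN → 1697 / 2 = 849 kN.
Bearing (1.2 l_c t F_u ≤ 2.4 d t F_u): upper limit = 2.4·24·12·470 / 1000 = 324.9 kN.
  Edge l_c = 45 − 27/2 = 31.5 → r_n = 213.2 kN; interior l_c = 90 − 27 = 63 → r_n = 324.9 kN.
  R_n,bearing = 2·213.2 + 6·324.9 = 2376 kN → 2376 / 2 = 1190 kN.
Bolt shear governs: 849 kN.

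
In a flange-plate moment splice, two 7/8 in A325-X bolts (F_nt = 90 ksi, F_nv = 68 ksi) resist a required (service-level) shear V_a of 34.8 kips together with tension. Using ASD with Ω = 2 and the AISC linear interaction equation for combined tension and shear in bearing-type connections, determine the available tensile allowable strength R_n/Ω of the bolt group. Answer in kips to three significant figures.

A_b = π·0.875²/4 = 0.6013 in²; f_rv = 34.8 / (2 × 0.6013) = 28.94 ksi.
F'_nt = 1.3 F_nt − (Ω F_nt / F_nv) f_rv = 1.3·90 − (2·90/68)·28.94 = 40.4 ksi, capped at F_nt → F'_nt = 40.4 ksi.
R_n = F'_nt · A_b · n = 40.4 × 0.6013 × 2 = 48.59 kips.
Allowable strength R_n/Ω = 48.59 / 2 = 24.3 kips.

24.3 kips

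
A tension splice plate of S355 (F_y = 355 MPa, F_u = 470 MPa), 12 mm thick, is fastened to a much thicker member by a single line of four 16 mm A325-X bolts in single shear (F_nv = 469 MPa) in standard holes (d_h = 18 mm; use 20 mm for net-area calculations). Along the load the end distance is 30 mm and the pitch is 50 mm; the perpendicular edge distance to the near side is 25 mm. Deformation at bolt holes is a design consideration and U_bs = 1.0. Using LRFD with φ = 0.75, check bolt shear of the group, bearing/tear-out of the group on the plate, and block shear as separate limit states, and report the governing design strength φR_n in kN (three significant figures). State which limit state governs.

283 kN (bolt shear governs)

Bolt shear: A_b = π·16²/4 = 201.1 mm²; R_n = 469 × 201.1 × 4 × 1 / 1000 = 377.2 kN → 0.75 × 377.2 = 283 kN.
Bearing: edge l_c = 21, r_n = 142.1 kN; interior l_c = 32, r_n = 216.6 kN; R_n = 142.1 + 3·216.6 = 791.9 kN → 594 kN.
Block shear: A_gv = 2160, A_nv = 1320, A_nt = 180 mm²; R_n = min(0.6F_uA_nv, 0.6F_yA_gv) + U_bs·F_u·A_nt = 456.8 kN → 343 kN.
Bolt shear governs: 283 kN.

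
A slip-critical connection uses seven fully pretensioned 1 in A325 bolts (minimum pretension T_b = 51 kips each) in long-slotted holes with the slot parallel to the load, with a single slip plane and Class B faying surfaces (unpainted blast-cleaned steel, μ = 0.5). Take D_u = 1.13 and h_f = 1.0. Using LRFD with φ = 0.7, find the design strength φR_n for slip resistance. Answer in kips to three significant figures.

141 kips

R_n = μ · D_u · h_f · T_b · n_s · n_b = 0.5 × 1.13 × 1.0 × 51 × 1 × 7 = 201.7 kips.
Design strength φR_n = 0.7 × 201.7 = 141 kips.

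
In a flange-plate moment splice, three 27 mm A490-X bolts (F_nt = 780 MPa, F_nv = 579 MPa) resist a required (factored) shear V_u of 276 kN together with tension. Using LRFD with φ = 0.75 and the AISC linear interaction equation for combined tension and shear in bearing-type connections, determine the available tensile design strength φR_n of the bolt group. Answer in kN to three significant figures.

A_b = π·27²/4 = 572.6 mm²; f_rv = 276 × 1000 / (3 × 572.6) = 160.7 MPa.
F'_nt = 1.3 F_nt − (F_nt / φF_nv) f_rv = 1.3·780 − (780/(0.75·579))·160.7 = 725.4 MPa, capped at F_nt → F'_nt = 725.4 MPa.
R_n = F'_nt · A_b · n = 725.4 × 572.6 × 3 / 1000 = 1246 kN.
Design strength φR_n = 0.75 × 1246 = 934 kN.

934 kN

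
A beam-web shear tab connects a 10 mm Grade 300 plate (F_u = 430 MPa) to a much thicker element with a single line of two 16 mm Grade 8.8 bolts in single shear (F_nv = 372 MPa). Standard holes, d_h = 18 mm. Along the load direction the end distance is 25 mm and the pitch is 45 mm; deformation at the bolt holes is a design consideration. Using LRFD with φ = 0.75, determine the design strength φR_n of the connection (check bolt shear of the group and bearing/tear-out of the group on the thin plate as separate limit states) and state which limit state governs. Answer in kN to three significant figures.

Bolt shear: A_b = π·16²/4 = 201.1 mm²; R_n = 372 × 201.1 × 2 × 1 / 1000 = 149.6 kN → 0.75 × 149.6 = 112 kN.
Bearing (1.2 l_c t F_u ≤ 2.4 d t F_u): upper limit = 2.4·16·10·430 / 1000 = 165.1 kN.
  Edge l_c = 25 − 18/2 = 16 → r_n = 82.56 kN; interior l_c = 45 − 18 = 27 → r_n = 139.3 kN.
  R_n,bearing = 1·82.56 + 1·139.3 = 221.9 kN → 0.75 × 221.9 = 166 kN.
Bolt shear governs: 112 kN.

112 kN (bolt shear governs)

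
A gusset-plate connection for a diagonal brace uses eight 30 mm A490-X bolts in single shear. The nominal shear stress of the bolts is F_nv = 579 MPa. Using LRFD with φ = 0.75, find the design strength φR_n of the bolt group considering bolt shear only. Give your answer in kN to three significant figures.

2460 kN

A_b = π × 30² / 4 = 706.9 mm².
R_n = F_nv · A_b · n · n_s = 579 × 706.9 × 8 × 1 / 1000 = 3274 kN.
Design strength φR_n = 0.75 × 3274 = 2460 kN.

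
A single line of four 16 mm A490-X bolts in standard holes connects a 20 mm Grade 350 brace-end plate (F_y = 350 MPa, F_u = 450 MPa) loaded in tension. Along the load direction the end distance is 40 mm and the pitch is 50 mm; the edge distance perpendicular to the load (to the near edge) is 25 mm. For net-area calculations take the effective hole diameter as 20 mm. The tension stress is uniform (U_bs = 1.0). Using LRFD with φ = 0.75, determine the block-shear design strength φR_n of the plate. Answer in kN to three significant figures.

587 kN

Shear plane L_v = 40 + 3·50 = 190 mm; A_gv = 190 × 20 = 3800 mm².
A_nv = (190 − 3.5·20) × 20 = 2400 mm².
A_nt = (25 − 0.5·20) × 20 = 300 mm².
0.6 F_u A_nv = 648 kN; 0.6 F_y A_gv = 798 kN → shear rupture governs the shear term.
R_n = 648 + 1.0 × 450 × 300 / 1000 = 783 kN.
Design strength φR_n = 0.75 × 783 = 587 kN.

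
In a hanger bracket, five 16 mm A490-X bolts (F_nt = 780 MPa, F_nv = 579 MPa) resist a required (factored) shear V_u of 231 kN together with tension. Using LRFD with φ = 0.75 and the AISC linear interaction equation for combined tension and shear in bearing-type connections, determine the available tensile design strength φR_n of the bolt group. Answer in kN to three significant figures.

453 kN

A_b = π·16²/4 = 201.1 mm²; f_rv = 231 × 1000 / (5 × 201.1) = 229.8 MPa.
F'_nt = 1.3 F_nt − (F_nt / φF_nv) f_rv = 1.3·780 − (780/(0.75·579))·229.8 = 601.3 MPa, capped at F_nt → F'_nt = 601.3 MPa.
R_n = F'_nt · A_b · n = 601.3 × 201.1 × 5 / 1000 = 604.5 kN.
Design strength φR_n = 0.75 × 604.5 = 453 kN.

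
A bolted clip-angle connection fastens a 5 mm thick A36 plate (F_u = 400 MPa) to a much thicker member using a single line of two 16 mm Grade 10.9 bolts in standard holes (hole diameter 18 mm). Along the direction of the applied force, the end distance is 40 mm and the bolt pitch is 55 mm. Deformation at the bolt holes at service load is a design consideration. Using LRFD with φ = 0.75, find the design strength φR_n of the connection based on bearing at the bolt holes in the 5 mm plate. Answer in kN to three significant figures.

Per bolt r_n = 1.2 l_c t F_u ≤ 2.4 d t F_u; upper limit = 2.4 × 16 × 5 × 400 / 1000 = 76.8 kN.
Edge bolt: l_c = 40 − 18/2 = 31 mm → 1.2 × 31 × 5 × 400 / 1000 = 74.4 → r_n = 74.4 kN.
Interior bolts: l_c = 55 − 18 = 37 mm → 1.2 × 37 × 5 × 400 / 1000 = 88.8 → r_n = 76.8 kN.
R_n = 1 × 74.4 + 1 × 76.8 = 151.2 kN.
Design strength φR_n = 0.75 × 151.2 = 113 kN.

113 kN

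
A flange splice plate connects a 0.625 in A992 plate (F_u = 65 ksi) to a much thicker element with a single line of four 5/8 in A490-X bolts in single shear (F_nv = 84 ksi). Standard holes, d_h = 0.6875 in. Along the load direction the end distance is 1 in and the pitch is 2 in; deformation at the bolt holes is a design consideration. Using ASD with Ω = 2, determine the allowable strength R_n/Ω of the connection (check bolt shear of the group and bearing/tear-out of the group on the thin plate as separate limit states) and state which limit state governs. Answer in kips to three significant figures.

51.5 kips (bolt shear governs)

Bolt shear: A_b = π·0.625²/4 = 0.3068 in²; R_n = 84 × 0.3068 × 4 × 1 = 103.1 kips → 103.1 / 2 = 51.5 kips.
Bearing (1.2 l_c t F_u ≤ 2.4 d t F_u): upper limit = 2.4·0.625·0.625·65 = 60.94 kips.
  Edge l_c = 1 − 0.6875/2 = 0.6562 → r_n = 31.99 kips; interior l_c = 2 − 0.6875 = 1.312 → r_n = 60.94 kips.
  R_n,bearing = 1·31.99 + 3·60.94 = 214.8 kips → 214.8 / 2 = 107 kips.
Bolt shear governs: 51.5 kips.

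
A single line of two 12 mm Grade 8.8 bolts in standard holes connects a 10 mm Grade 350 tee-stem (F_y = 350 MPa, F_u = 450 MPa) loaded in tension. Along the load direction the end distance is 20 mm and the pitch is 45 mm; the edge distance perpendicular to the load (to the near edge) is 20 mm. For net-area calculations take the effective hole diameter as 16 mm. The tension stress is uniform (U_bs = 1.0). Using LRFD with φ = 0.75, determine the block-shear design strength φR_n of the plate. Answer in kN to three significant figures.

Shear plane L_v = 20 + 1·45 = 65 mm; A_gv = 65 × 10 = 650 mm².
A_nv = (65 − 1.5·16) × 10 = 410 mm².
A_nt = (20 − 0.5·16) × 10 = 120 mm².
0.6 F_u A_nv = 110.7 kN; 0.6 F_y A_gv = 136.5 kN → shear rupture governs the shear term.
R_n = 110.7 + 1.0 × 450 × 120 / 1000 = 164.7 kN.
Design strength φR_n = 0.75 × 164.7 = 124 kN.

124 kN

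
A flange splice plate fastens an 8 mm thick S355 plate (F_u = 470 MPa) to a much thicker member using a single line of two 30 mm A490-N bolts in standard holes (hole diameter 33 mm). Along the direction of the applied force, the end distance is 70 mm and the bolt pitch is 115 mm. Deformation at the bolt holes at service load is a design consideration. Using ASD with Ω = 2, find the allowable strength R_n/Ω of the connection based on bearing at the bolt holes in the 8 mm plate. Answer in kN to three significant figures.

256 kN

Per bolt r_n = 1.2 l_c t F_u ≤ 2.4 d t F_u; upper limit = 2.4 × 30 × 8 × 470 / 1000 = 270.7 kN.
Edge bolt: l_c = 70 − 33/2 = 53.5 mm → 1.2 × 53.5 × 8 × 470 / 1000 = 241.4 → r_n = 241.4 kN.
Interior bolts: l_c = 115 − 33 = 82 mm → 1.2 × 82 × 8 × 470 / 1000 = 370 → r_n = 270.7 kN.
R_n = 1 × 241.4 + 1 × 270.7 = 512.1 kN.
Allowable strength R_n/Ω = 512.1 / 2 = 256 kN.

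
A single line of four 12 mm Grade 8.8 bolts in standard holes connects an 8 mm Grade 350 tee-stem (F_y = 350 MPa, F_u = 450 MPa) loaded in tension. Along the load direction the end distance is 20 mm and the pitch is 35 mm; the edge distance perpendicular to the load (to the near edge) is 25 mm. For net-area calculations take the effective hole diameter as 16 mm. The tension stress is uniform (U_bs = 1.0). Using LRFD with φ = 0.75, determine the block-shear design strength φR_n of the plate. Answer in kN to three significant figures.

158 kN

Shear plane L_v = 20 + 3·35 = 125 mm; A_gv = 125 × 8 = 1000 mm².
A_nv = (125 − 3.5·16) × 8 = 552 mm².
A_nt = (25 − 0.5·16) × 8 = 136 mm².
0.6 F_u A_nv = 149 kN; 0.6 F_y A_gv = 210 kN → shear rupture governs the shear term.
R_n = 149 + 1.0 × 450 × 136 / 1000 = 210.2 kN.
Design strength φR_n = 0.75 × 210.2 = 158 kN.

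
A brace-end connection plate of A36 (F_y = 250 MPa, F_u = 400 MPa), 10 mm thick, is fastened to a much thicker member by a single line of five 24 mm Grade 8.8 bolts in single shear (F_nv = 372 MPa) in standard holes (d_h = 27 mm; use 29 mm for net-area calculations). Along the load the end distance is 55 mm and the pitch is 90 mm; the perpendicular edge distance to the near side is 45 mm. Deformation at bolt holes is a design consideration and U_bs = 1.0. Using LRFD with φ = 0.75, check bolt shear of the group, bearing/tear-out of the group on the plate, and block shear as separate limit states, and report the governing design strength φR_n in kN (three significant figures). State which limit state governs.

558 kN (block shear governs)

Bolt shear: A_b = π·24²/4 = 452.4 mm²; R_n = 372 × 452.4 × 5 × 1 / 1000 = 841.4 kN → 0.75 × 841.4 = 631 kN.
Bearing: edge l_c = 41.5, r_n = 199.2 kN; interior l_c = 63, r_n = 230.4 kN; R_n = 199.2 + 4·230.4 = 1121 kN → 841 kN.
Block shear: A_gv = 4150, A_nv = 2845, A_nt = 305 mm²; R_n = min(0.6F_uA_nv, 0.6F_yA_gv) + U_bs·F_u·A_nt = 744.5 kN → 558 kN.
Block shear governs: 558 kN.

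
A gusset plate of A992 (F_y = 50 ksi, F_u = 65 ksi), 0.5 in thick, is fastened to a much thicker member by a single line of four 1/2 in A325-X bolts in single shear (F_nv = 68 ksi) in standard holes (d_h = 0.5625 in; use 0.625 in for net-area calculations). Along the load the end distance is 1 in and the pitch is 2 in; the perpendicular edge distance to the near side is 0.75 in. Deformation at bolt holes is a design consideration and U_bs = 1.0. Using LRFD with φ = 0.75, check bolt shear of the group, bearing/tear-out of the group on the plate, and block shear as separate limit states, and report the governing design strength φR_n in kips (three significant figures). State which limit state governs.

40.1 kips (bolt shear governs)

Bolt shear: A_b = π·0.5²/4 = 0.1963 in²; R_n = 68 × 0.1963 × 4 × 1 = 53.41 kips → 0.75 × 53.41 = 40.1 kips.
Bearing: edge l_c = 0.7188, r_n = 28.03 kips; interior l_c = 1.438, r_n = 39 kips; R_n = 28.03 + 3·39 = 145 kips → 109 kips.
Block shear: A_gv = 3.5, A_nv = 2.406, A_nt = 0.2188 in²; R_n = min(0.6F_uA_nv, 0.6F_yA_gv) + U_bs·F_u·A_nt = 108.1 kips → 81 kips.
Bolt shear governs: 40.1 kips.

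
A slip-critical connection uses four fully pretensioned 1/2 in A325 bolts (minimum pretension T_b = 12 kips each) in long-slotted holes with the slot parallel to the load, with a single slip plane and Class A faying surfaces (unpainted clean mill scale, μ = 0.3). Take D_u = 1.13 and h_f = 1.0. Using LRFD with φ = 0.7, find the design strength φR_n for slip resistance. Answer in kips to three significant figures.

R_n = μ · D_u · h_f · T_b · n_s · n_b = 0.3 × 1.13 × 1.0 × 12 × 1 × 4 = 16.27 kips.
Design strength φR_n = 0.7 × 16.27 = 11.4 kips.

11.4 kips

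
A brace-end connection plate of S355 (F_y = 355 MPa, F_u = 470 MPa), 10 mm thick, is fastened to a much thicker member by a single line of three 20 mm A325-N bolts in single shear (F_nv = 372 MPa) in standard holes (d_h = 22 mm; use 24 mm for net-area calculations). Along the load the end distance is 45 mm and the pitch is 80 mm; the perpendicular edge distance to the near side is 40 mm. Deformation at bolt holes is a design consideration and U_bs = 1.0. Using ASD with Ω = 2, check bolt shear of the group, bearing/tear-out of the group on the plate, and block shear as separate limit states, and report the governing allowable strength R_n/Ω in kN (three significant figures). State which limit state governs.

175 kN (bolt shear governs)

Bolt shear: A_b = π·20²/4 = 314.2 mm²; R_n = 372 × 314.2 × 3 × 1 / 1000 = 350.6 kN → 350.6 / 2 = 175 kN.
Bearing: edge l_c = 34, r_n = 191.8 kN; interior l_c = 58, r_n = 225.6 kN; R_n = 191.8 + 2·225.6 = 643 kN → 321 kN.
Block shear: A_gv = 2050, A_nv = 1450, A_nt = 280 mm²; R_n = min(0.6F_uA_nv, 0.6F_yA_gv) + U_bs·F_u·A_nt = 540.5 kN → 270 kN.
Bolt shear governs: 175 kN.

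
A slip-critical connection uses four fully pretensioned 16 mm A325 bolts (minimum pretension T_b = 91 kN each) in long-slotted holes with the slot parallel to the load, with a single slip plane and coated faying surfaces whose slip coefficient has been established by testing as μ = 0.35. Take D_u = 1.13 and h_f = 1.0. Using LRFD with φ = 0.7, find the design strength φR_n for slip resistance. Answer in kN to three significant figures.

R_n = μ · D_u · h_f · T_b · n_s · n_b = 0.35 × 1.13 × 1.0 × 91 × 1 × 4 = 144 kN.
Design strength φR_n = 0.7 × 144 = 101 kN.

101 kN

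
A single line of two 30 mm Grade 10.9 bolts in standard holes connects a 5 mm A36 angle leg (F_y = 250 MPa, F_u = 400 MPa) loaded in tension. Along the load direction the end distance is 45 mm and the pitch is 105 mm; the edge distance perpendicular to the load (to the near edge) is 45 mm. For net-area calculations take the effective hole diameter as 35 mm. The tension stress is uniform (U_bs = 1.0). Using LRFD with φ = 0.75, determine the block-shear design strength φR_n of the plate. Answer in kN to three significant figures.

Shear plane L_v = 45 + 1·105 = 150 mm; A_gv = 150 × 5 = 750 mm².
A_nv = (150 − 1.5·35) × 5 = 487.5 mm².
A_nt = (45 − 0.5·35) × 5 = 137.5 mm².
0.6 F_u A_nv = 117 kN; 0.6 F_y A_gv = 112.5 kN → shear yielding governs the shear term.
R_n = 112.5 + 1.0 × 400 × 137.5 / 1000 = 167.5 kN.
Design strength φR_n = 0.75 × 167.5 = 126 kN.

126 kN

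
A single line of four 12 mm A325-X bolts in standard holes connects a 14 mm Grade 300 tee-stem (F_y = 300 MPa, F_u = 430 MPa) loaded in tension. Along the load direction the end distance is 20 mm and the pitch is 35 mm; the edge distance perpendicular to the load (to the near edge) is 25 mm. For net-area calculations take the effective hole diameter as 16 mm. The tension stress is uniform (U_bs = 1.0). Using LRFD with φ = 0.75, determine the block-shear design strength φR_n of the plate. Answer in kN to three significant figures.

Shear plane L_v = 20 + 3·35 = 125 mm; A_gv = 125 × 14 = 1750 mm².
A_nv = (125 − 3.5·16) × 14 = 966 mm².
A_nt = (25 − 0.5·16) × 14 = 238 mm².
0.6 F_u A_nv = 249.2 kN; 0.6 F_y A_gv = 315 kN → shear rupture governs the shear term.
R_n = 249.2 + 1.0 × 430 × 238 / 1000 = 351.6 kN.
Design strength φR_n = 0.75 × 351.6 = 264 kN.

264 kN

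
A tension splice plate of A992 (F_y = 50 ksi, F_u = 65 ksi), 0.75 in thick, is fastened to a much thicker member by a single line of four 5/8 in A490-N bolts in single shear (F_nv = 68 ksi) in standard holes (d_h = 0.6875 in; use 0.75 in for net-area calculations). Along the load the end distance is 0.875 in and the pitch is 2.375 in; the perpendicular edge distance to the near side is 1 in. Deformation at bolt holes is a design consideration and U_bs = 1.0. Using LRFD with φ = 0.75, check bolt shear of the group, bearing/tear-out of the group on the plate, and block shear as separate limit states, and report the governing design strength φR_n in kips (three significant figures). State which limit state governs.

62.6 kips (bolt shear governs)

Bolt shear: A_b = π·0.625²/4 = 0.3068 in²; R_n = 68 × 0.3068 × 4 × 1 = 83.45 kips → 0.75 × 83.45 = 62.6 kips.
Bearing: edge l_c = 0.5312, r_n = 31.08 kips; interior l_c = 1.688, r_n = 73.12 kips; R_n = 31.08 + 3·73.12 = 250.5 kips → 188 kips.
Block shear: A_gv = 6, A_nv = 4.031, A_nt = 0.4688 in²; R_n = min(0.6F_uA_nv, 0.6F_yA_gv) + U_bs·F_u·A_nt = 187.7 kips → 141 kips.
Bolt shear governs: 62.6 kips.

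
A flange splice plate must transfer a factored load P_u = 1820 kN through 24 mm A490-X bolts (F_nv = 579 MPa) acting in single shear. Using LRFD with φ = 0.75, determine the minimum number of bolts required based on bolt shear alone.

A_b = π·24²/4 = 452.4 mm².
Per-bolt design strength φR_n = 0.75 × 579 × 452.4 × 1 / 1000 = 196.5 kN.
n ≥ 1820 / 196.5 = 9.264 → use 10 bolts.

10 bolts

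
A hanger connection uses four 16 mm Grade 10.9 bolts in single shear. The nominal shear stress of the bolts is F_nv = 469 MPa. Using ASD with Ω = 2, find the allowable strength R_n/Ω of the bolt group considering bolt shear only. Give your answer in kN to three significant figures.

A_b = π × 16² / 4 = 201.1 mm².
R_n = F_nv · A_b · n · n_s = 469 × 201.1 × 4 × 1 / 1000 = 377.2 kN.
Allowable strength R_n/Ω = 377.2 / 2 = 189 kN.

189 kN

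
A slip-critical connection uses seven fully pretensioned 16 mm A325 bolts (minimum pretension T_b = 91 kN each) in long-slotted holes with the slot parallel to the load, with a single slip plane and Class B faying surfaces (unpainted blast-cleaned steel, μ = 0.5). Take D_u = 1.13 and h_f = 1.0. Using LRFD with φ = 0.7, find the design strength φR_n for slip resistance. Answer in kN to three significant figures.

252 kN

R_n = μ · D_u · h_f · T_b · n_s · n_b = 0.5 × 1.13 × 1.0 × 91 × 1 × 7 = 359.9 kN.
Design strength φR_n = 0.7 × 359.9 = 252 kN.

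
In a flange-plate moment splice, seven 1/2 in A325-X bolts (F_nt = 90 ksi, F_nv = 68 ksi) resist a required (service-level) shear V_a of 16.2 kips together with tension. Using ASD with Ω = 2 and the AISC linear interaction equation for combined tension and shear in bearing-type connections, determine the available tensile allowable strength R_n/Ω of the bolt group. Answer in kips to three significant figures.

59 kips

A_b = π·0.5²/4 = 0.1963 in²; f_rv = 16.2 / (7 × 0.1963) = 11.79 ksi.
F'_nt = 1.3 F_nt − (Ω F_nt / F_nv) f_rv = 1.3·90 − (2·90/68)·11.79 = 85.8 ksi, capped at F_nt → F'_nt = 85.8 ksi.
R_n = F'_nt · A_b · n = 85.8 × 0.1963 × 7 = 117.9 kips.
Allowable strength R_n/Ω = 117.9 / 2 = 59 kips.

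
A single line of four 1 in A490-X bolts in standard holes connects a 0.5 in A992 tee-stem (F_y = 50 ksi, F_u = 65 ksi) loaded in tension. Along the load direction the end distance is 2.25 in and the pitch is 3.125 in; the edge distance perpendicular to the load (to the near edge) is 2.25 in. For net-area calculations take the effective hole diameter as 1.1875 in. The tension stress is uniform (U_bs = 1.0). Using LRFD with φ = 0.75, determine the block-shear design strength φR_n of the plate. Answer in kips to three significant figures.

Shear plane L_v = 2.25 + 3·3.125 = 11.62 in; A_gv = 11.62 × 0.5 = 5.812 in².
A_nv = (11.62 − 3.5·1.1875) × 0.5 = 3.734 in².
A_nt = (2.25 − 0.5·1.1875) × 0.5 = 0.8281 in².
0.6 F_u A_nv = 145.6 kips; 0.6 F_y A_gv = 174.4 kips → shear rupture governs the shear term.
R_n = 145.6 + 1.0 × 65 × 0.8281 = 199.5 kips.
Design strength φR_n = 0.75 × 199.5 = 150 kips.

150 kips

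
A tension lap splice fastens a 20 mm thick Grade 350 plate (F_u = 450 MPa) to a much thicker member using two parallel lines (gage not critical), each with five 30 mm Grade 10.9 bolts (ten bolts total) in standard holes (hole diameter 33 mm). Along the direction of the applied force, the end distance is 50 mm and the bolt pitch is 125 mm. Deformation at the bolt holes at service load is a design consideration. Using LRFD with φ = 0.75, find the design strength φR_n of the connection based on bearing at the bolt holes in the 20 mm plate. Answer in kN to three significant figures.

Per bolt r_n = 1.2 l_c t F_u ≤ 2.4 d t F_u; upper limit = 2.4 × 30 × 20 × 450 / 1000 = 648 kN.
Edge bolt: l_c = 50 − 33/2 = 33.5 mm → 1.2 × 33.5 × 20 × 450 / 1000 = 361.8 → r_n = 361.8 kN.
Interior bolts: l_c = 125 − 33 = 92 mm → 1.2 × 92 × 20 × 450 / 1000 = 993.6 → r_n = 648 kN.
R_n = 2 × 361.8 + 8 × 648 = 5908 kN.
Design strength φR_n = 0.75 × 5908 = 4430 kN.

4430 kN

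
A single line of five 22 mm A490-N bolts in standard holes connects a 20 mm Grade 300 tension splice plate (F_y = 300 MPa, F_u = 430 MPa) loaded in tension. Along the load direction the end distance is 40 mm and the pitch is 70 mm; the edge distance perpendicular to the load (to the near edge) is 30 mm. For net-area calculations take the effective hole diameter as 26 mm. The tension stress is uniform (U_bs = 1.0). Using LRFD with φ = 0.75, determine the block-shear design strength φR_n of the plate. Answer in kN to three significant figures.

Shear plane L_v = 40 + 4·70 = 320 mm; A_gv = 320 × 20 = 6400 mm².
A_nv = (320 − 4.5·26) × 20 = 4060 mm².
A_nt = (30 − 0.5·26) × 20 = 340 mm².
0.6 F_u A_nv = 1047 kN; 0.6 F_y A_gv = 1152 kN → shear rupture governs the shear term.
R_n = 1047 + 1.0 × 430 × 340 / 1000 = 1194 kN.
Design strength φR_n = 0.75 × 1194 = 895 kN.

895 kN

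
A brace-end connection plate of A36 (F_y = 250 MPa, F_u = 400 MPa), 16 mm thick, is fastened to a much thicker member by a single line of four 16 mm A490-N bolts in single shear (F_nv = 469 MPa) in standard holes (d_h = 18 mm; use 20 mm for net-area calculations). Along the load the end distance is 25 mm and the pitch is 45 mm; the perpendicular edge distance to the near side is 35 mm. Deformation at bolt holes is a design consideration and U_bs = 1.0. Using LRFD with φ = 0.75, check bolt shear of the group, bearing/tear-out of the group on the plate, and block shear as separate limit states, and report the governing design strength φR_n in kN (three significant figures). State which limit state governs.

Bolt shear: A_b = π·16²/4 = 201.1 mm²; R_n = 469 × 201.1 × 4 × 1 / 1000 = 377.2 kN → 0.75 × 377.2 = 283 kN.
Bearing: edge l_c = 16, r_n = 122.9 kN; interior l_c = 27, r_n = 207.4 kN; R_n = 122.9 + 3·207.4 = 745 kN → 559 kN.
Block shear: A_gv = 2560, A_nv = 1440, A_nt = 400 mm²; R_n = min(0.6F_uA_nv, 0.6F_yA_gv) + U_bs·F_u·A_nt = 505.6 kN → 379 kN.
Bolt shear governs: 283 kN.

283 kN (bolt shear governs)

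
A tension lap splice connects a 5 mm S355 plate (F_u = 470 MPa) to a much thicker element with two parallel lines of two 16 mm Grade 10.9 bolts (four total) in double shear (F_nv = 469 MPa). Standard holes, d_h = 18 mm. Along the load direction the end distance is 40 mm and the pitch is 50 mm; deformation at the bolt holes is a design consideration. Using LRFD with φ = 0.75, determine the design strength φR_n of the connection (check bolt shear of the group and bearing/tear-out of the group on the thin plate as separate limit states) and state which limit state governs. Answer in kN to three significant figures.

266 kN (bearing governs)

Bolt shear: A_b = π·16²/4 = 201.1 mm²; R_n = 469 × 201.1 × 4 × 2 / 1000 = 754.4 kN → 0.75 × 754.4 = 566 kN.
Bearing (1.2 l_c t F_u ≤ 2.4 d t F_u): upper limit = 2.4·16·5·470 / 1000 = 90.24 kN.
  Edge l_c = 40 − 18/2 = 31 → r_n = 87.42 kN; interior l_c = 50 − 18 = 32 → r_n = 90.24 kN.
  R_n,bearing = 2·87.42 + 2·90.24 = 355.3 kN → 0.75 × 355.3 = 266 kN.
Bearing governs: 266 kN.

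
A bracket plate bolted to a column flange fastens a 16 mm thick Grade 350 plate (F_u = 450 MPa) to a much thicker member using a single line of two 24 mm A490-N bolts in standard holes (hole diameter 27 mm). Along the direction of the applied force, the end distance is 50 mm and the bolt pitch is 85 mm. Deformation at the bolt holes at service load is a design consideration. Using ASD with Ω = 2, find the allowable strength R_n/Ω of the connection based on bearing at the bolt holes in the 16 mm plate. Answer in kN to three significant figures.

Per bolt r_n = 1.2 l_c t F_u ≤ 2.4 d t F_u; upper limit = 2.4 × 24 × 16 × 450 / 1000 = 414.7 kN.
Edge bolt: l_c = 50 − 27/2 = 36.5 mm → 1.2 × 36.5 × 16 × 450 / 1000 = 315.4 → r_n = 315.4 kN.
Interior bolts: l_c = 85 − 27 = 58 mm → 1.2 × 58 × 16 × 450 / 1000 = 501.1 → r_n = 414.7 kN.
R_n = 1 × 315.4 + 1 × 414.7 = 730.1 kN.
Allowable strength R_n/Ω = 730.1 / 2 = 365 kN.

365 kN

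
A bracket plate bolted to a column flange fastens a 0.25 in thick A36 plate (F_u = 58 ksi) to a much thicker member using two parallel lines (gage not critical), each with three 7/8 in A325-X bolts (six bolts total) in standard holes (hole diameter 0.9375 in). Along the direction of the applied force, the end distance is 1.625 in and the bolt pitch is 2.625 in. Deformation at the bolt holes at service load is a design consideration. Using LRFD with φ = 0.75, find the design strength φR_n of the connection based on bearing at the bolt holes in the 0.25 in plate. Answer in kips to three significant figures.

118 kips

Per bolt r_n = 1.2 l_c t F_u ≤ 2.4 d t F_u; upper limit = 2.4 × 0.875 × 0.25 × 58 = 30.45 kips.
Edge bolt: l_c = 1.625 − 0.9375/2 = 1.156 in → 1.2 × 1.156 × 0.25 × 58 = 20.12 → r_n = 20.12 kips.
Interior bolts: l_c = 2.625 − 0.9375 = 1.688 in → 1.2 × 1.688 × 0.25 × 58 = 29.36 → r_n = 29.36 kips.
R_n = 2 × 20.12 + 4 × 29.36 = 157.7 kips.
Design strength φR_n = 0.75 × 157.7 = 118 kips.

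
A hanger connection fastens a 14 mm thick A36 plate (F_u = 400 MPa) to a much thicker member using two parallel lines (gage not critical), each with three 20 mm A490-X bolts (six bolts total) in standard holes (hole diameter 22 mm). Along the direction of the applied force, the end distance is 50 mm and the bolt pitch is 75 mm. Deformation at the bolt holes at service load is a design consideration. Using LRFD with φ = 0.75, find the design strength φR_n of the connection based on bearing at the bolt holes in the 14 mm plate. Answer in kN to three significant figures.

1200 kN

Per bolt r_n = 1.2 l_c t F_u ≤ 2.4 d t F_u; upper limit = 2.4 × 20 × 14 × 400 / 1000 = 268.8 kN.
Edge bolt: l_c = 50 − 22/2 = 39 mm → 1.2 × 39 × 14 × 400 / 1000 = 262.1 → r_n = 262.1 kN.
Interior bolts: l_c = 75 − 22 = 53 mm → 1.2 × 53 × 14 × 400 / 1000 = 356.2 → r_n = 268.8 kN.
R_n = 2 × 262.1 + 4 × 268.8 = 1599 kN.
Design strength φR_n = 0.75 × 1599 = 1200 kN.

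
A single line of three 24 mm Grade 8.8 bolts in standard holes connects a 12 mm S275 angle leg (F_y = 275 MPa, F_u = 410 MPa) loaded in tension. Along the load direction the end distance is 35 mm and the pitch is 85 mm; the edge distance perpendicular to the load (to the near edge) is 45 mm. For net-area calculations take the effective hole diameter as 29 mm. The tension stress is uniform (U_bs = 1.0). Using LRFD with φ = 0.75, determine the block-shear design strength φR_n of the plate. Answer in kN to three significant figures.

Shear plane L_v = 35 + 2·85 = 205 mm; A_gv = 205 × 12 = 2460 mm².
A_nv = (205 − 2.5·29) × 12 = 1590 mm².
A_nt = (45 − 0.5·29) × 12 = 366 mm².
0.6 F_u A_nv = 391.1 kN; 0.6 F_y A_gv = 405.9 kN → shear rupture governs the shear term.
R_n = 391.1 + 1.0 × 410 × 366 / 1000 = 541.2 kN.
Design strength φR_n = 0.75 × 541.2 = 406 kN.

406 kN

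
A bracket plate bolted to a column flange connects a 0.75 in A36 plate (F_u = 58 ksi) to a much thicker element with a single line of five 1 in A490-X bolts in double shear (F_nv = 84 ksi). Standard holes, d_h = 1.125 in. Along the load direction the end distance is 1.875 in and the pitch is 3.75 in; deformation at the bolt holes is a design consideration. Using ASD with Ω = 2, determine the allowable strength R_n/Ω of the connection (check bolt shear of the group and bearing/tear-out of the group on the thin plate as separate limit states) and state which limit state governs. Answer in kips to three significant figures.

Bolt shear: A_b = π·1²/4 = 0.7854 in²; R_n = 84 × 0.7854 × 5 × 2 = 659.7 kips → 659.7 / 2 = 330 kips.
Bearing (1.2 l_c t F_u ≤ 2.4 d t F_u): upper limit = 2.4·1·0.75·58 = 104.4 kips.
  Edge l_c = 1.875 − 1.125/2 = 1.312 → r_n = 68.51 kips; interior l_c = 3.75 − 1.125 = 2.625 → r_n = 104.4 kips.
  R_n,bearing = 1·68.51 + 4·104.4 = 486.1 kips → 486.1 / 2 = 243 kips.
Bearing governs: 243 kips.

243 kips (bearing governs)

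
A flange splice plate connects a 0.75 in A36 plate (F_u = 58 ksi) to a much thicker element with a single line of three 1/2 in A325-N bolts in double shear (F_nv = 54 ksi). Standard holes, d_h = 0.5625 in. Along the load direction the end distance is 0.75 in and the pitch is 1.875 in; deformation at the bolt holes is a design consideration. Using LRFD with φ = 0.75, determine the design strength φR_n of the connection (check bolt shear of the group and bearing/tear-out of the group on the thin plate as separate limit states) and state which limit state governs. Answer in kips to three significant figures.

Bolt shear: A_b = π·0.5²/4 = 0.1963 in²; R_n = 54 × 0.1963 × 3 × 2 = 63.62 kips → 0.75 × 63.62 = 47.7 kips.
Bearing (1.2 l_c t F_u ≤ 2.4 d t F_u): upper limit = 2.4·0.5·0.75·58 = 52.2 kips.
  Edge l_c = 0.75 − 0.5625/2 = 0.4688 → r_n = 24.47 kips; interior l_c = 1.875 − 0.5625 = 1.312 → r_n = 52.2 kips.
  R_n,bearing = 1·24.47 + 2·52.2 = 128.9 kips → 0.75 × 128.9 = 96.7 kips.
Bolt shear governs: 47.7 kips.

47.7 kips (bolt shear governs)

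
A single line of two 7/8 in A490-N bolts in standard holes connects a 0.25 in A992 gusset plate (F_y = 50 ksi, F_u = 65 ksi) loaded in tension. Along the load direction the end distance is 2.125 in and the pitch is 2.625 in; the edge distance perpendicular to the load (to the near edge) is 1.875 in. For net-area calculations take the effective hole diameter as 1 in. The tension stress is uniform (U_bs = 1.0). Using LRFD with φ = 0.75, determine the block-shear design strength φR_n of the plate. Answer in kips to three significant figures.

Shear plane L_v = 2.125 + 1·2.625 = 4.75 in; A_gv = 4.75 × 0.25 = 1.188 in².
A_nv = (4.75 − 1.5·1) × 0.25 = 0.8125 in².
A_nt = (1.875 − 0.5·1) × 0.25 = 0.3438 in².
0.6 F_u A_nv = 31.69 kips; 0.6 F_y A_gv = 35.62 kips → shear rupture governs the shear term.
R_n = 31.69 + 1.0 × 65 × 0.3438 = 54.03 kips.
Design strength φR_n = 0.75 × 54.03 = 40.5 kips.

40.5 kips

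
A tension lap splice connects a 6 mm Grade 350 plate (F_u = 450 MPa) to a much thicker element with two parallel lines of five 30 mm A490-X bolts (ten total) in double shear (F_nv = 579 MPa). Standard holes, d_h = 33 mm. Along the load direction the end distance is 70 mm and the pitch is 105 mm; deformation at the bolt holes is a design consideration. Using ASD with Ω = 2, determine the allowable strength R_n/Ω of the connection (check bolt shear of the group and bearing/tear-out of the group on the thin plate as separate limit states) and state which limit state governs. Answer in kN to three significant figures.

951 kN (bearing governs)

Bolt shear: A_b = π·30²/4 = 706.9 mm²; R_n = 579 × 706.9 × 10 × 2 / 1000 = 8185 kN → 8185 / 2 = 4090 kN.
Bearing (1.2 l_c t F_u ≤ 2.4 d t F_u): upper limit = 2.4·30·6·450 / 1000 = 194.4 kN.
  Edge l_c = 70 − 33/2 = 53.5 → r_n = 173.3 kN; interior l_c = 105 − 33 = 72 → r_n = 194.4 kN.
  R_n,bearing = 2·173.3 + 8·194.4 = 1902 kN → 1902 / 2 = 951 kN.
Bearing governs: 951 kN.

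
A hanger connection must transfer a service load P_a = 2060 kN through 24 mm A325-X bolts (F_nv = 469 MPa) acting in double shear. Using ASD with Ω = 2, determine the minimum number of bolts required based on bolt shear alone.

A_b = π·24²/4 = 452.4 mm².
Per-bolt allowable strength R_n/Ω = 469 × 452.4 × 2 / 1000 / 2 = 212.2 kN.
n ≥ 2060 / 212.2 = 9.709 → use 10 bolts.

10 bolts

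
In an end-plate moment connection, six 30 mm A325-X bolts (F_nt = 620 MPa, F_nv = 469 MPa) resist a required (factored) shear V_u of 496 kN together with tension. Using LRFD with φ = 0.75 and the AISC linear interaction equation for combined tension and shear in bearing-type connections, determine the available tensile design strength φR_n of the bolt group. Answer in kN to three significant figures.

1910 kN

A_b = π·30²/4 = 706.9 mm²; f_rv = 496 × 1000 / (6 × 706.9) = 116.9 MPa.
F'_nt = 1.3 F_nt − (F_nt / φF_nv) f_rv = 1.3·620 − (620/(0.75·469))·116.9 = 599.9 MPa, capped at F_nt → F'_nt = 599.9 MPa.
R_n = F'_nt · A_b · n = 599.9 × 706.9 × 6 / 1000 = 2544 kN.
Design strength φR_n = 0.75 × 2544 = 1910 kN.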